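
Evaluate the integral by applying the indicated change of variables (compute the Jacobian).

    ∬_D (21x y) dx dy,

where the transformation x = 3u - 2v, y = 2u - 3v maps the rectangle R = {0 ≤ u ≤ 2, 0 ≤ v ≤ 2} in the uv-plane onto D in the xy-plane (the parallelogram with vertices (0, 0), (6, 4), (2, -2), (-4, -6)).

Compute the Jacobian determinant of (x, y) with respect to (u, v):

    ∂(x,y)/∂(u,v) = | 3  -2 | = (3)(-3) - (-2)(2) = -5.
                   | 2  -3 |

Its absolute value is |J| = 5 (the area scaling factor).

Substituting x = 3u - 2v, y = 2u - 3v into the integrand,

    21x y → 126u^2 - 273u v + 126v^2,

so the integral becomes

    ∬_R (126u^2 - 273u v + 126v^2) · |J| du dv = ∫_0^2 ∫_0^2 (630u^2 - 1365u v + 630v^2) dv du.

Inner (v): 1260u^2 - 2730u + 1680.
Outer (u): 1260.

Therefore ∬_D (21x y) dx dy = 1260.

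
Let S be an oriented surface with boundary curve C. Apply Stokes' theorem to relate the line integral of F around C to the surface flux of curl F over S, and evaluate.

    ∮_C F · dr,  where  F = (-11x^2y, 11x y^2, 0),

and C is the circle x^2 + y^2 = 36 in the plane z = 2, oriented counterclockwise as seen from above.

Let S be the flat disk x^2 + y^2 ≤ 36 in the plane z = 2, with upward unit normal n̂ = ẑ. By Stokes' theorem,

    ∮_C F · dr = ∬_S (∇ × F) · n̂ dS = ∬_D (curl F)_z dA,

where D is the disk x^2 + y^2 ≤ 36.

Compute the curl of F = (-11x^2y, 11x y^2, 0):
    (∇ × F)_x = ∂F_z/∂y - ∂F_y/∂z = 0,
    (∇ × F)_y = ∂F_x/∂z - ∂F_z/∂x = 0,
    (∇ × F)_z = ∂F_y/∂x - ∂F_x/∂y = 11x^2 + 11y^2.

On z = 2, (curl F)_z = 11x^2 + 11y^2.

Convert to polar (x = r cos θ, y = r sin θ, dA = r dr dθ); the integrand becomes 11r^2, so

    ∬_D (curl F)_z dA = ∫_0^{2π} ∫_0^{6} (11r^2) · r dr dθ.

Inner (r from 0 to 6): 3564.
Outer (θ from 0 to 2π): 7128π.

Therefore ∮_C F · dr = 7128π.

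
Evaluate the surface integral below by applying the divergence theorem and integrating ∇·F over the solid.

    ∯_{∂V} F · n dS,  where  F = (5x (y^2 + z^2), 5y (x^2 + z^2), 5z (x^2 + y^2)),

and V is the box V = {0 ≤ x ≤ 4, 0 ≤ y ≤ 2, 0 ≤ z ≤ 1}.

By the divergence theorem,

    ∯_{∂V} F · n dS = ∭_V (∇ · F) dV.

Compute the divergence:
    ∇ · F = ∂F_x/∂x + ∂F_y/∂y + ∂F_z/∂z = 5y^2 + 5z^2 + 5x^2 + 5z^2 + 5x^2 + 5y^2 = 10x^2 + 10y^2 + 10z^2.

V is a rectangular box, so dV = dx dy dz with 0 ≤ x ≤ 4, 0 ≤ y ≤ 2, 0 ≤ z ≤ 1.

Integrate (10x^2 + 10y^2 + 10z^2) over V as an iterated integral:

    ∭_V (∇·F) dV = ∫_0^{4} ∫_0^{2} ∫_0^{1} (10x^2 + 10y^2 + 10z^2) dz dy dx.

Inner (z from 0 to 1): 10x^2 + 10y^2 + 10/3.
Middle (y from 0 to 2): 20x^2 + 100/3.
Outer (x from 0 to 4): 560.

Therefore ∯_{∂V} F · n dS = 560.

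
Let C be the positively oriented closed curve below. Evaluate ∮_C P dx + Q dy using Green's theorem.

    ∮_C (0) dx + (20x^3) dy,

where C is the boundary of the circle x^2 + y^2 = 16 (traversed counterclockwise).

Green's theorem converts the closed line integral into a double integral over the enclosed region D:

    ∮_C P dx + Q dy = ∬_D (∂Q/∂x - ∂P/∂y) dA.

Here P = 0, Q = 20x^3, so

    ∂Q/∂x = 60x^2,    ∂P/∂y = 0,
    ∂Q/∂x - ∂P/∂y = 60x^2.

D is the region x^2 + y^2 ≤ 16. Evaluating the double integral:

In polar coordinates (x = r cos θ, y = r sin θ, dA = r dr dθ) the integrand becomes 60r^2cos(θ)^2, so

    ∬_D (60x^2) dA = ∫_0^{2π} ∫_0^{4} (60r^2cos(θ)^2) · r dr dθ.

Inner (r from 0 to 4): 3840cos(θ)^2.
Outer (θ from 0 to 2π): 3840π.

Therefore ∮_C P dx + Q dy = 3840π.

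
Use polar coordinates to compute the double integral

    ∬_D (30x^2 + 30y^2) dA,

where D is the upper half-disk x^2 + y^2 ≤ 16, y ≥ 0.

The region D is 0 ≤ r ≤ 4, 0 ≤ θ ≤ π in polar coordinates, where x = r cos(θ), y = r sin(θ), and dA = r dr dθ.

Under the substitution, the integrand becomes 30r^2, so

    ∬_D (30x^2 + 30y^2) dA = ∫_{0}^{π} ∫_{0}^{4} (30r^2) · r dr dθ.

Inner integral (in r): ∫_{0}^{4} (30r^2) · r dr = 1920.

Outer integral (in θ): ∫_{0}^{π} (1920) dθ = 1920π.

Therefore ∬_D (30x^2 + 30y^2) dA = 1920π.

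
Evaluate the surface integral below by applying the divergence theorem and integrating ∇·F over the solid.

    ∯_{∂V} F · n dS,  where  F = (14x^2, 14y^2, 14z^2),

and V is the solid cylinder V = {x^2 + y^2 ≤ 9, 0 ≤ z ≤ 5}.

By the divergence theorem,

    ∯_{∂V} F · n dS = ∭_V (∇ · F) dV.

Compute the divergence:
    ∇ · F = ∂F_x/∂x + ∂F_y/∂y + ∂F_z/∂z = 28x + 28y + 28z.

In cylindrical coordinates, x = r cos(θ), y = r sin(θ), z = z, dV = r dr dθ dz, with 0 ≤ r ≤ 3, 0 ≤ θ ≤ 2π, 0 ≤ z ≤ 5.

The integrand, after substitution and multiplying by the volume element, becomes (28sqrt(2)r sin(θ + π/4) + 28z) · r, so

    ∭_V (∇·F) dV = ∫_0^{2π} ∫_0^{3} ∫_0^{5} (28sqrt(2)r sin(θ + π/4) + 28z) · r dz dr dθ.

Inner (z from 0 to 5): 70r (2sqrt(2)r sin(θ + π/4) + 5).
Middle (r from 0 to 3): 1260sqrt(2)sin(θ + π/4) + 1575.
Outer (θ from 0 to 2π): 3150π.

Therefore ∯_{∂V} F · n dS = 3150π.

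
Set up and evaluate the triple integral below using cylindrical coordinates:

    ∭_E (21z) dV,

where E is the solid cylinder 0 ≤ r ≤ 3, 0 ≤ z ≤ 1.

In cylindrical coordinates, x = r cos(θ), y = r sin(θ), z = z, and dV = r dr dθ dz.

The integrand becomes 21z, so

    ∭_E (21z) dV = ∫_{0}^{2π} ∫_{0}^{3} ∫_{0}^{1} (21z) · r dz dr dθ.

Inner (z): 21r/2.
Middle (r from 0 to 3): 189/4.
Outer (θ): 189π/2.

Therefore the triple integral equals 189π/2.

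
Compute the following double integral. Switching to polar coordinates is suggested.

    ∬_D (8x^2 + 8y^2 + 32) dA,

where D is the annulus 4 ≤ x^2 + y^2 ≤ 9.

The region D is 2 ≤ r ≤ 3, 0 ≤ θ ≤ 2π in polar coordinates, where x = r cos(θ), y = r sin(θ), and dA = r dr dθ.

Under the substitution, the integrand becomes 8r^2 + 32, so

    ∬_D (8x^2 + 8y^2 + 32) dA = ∫_{0}^{2π} ∫_{2}^{3} (8r^2 + 32) · r dr dθ.

Inner integral (in r): ∫_{2}^{3} (8r^2 + 32) · r dr = 210.

Outer integral (in θ): ∫_{0}^{2π} (210) dθ = 420π.

Therefore ∬_D (8x^2 + 8y^2 + 32) dA = 420π.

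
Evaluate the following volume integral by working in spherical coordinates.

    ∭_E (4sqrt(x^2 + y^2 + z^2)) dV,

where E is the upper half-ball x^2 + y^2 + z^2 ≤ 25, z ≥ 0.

In spherical coordinates, x = ρ sin(φ) cos(θ), y = ρ sin(φ) sin(θ), z = ρ cos(φ), and dV = ρ^2 sin(φ) dρ dφ dθ.

The integrand becomes 4ρ, so

    ∭_E (4sqrt(x^2 + y^2 + z^2)) dV = ∫_{0}^{2π} ∫_{0}^{π/2} ∫_{0}^{5} (4ρ) · ρ^2 sin(φ) dρ dφ dθ.

Inner (ρ): 625sin(φ).
Middle (φ): 625.
Outer (θ): 1250π.

Therefore the triple integral equals 1250π.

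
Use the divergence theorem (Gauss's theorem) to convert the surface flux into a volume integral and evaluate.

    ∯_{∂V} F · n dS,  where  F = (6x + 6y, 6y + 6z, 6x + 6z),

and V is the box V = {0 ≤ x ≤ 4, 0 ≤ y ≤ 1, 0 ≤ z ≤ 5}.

By the divergence theorem,

    ∯_{∂V} F · n dS = ∭_V (∇ · F) dV.

Compute the divergence:
    ∇ · F = ∂F_x/∂x + ∂F_y/∂y + ∂F_z/∂z = 6 + 6 + 6 = 18.

V is a rectangular box, so dV = dx dy dz with 0 ≤ x ≤ 4, 0 ≤ y ≤ 1, 0 ≤ z ≤ 5.

Integrate (18) over V as an iterated integral:

    ∭_V (∇·F) dV = ∫_0^{4} ∫_0^{1} ∫_0^{5} (18) dz dy dx.

Inner (z from 0 to 5): 90.
Middle (y from 0 to 1): 90.
Outer (x from 0 to 4): 360.

Therefore ∯_{∂V} F · n dS = 360.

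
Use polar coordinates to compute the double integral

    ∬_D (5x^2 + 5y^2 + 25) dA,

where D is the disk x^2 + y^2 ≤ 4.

The region D is 0 ≤ r ≤ 2, 0 ≤ θ ≤ 2π in polar coordinates, where x = r cos(θ), y = r sin(θ), and dA = r dr dθ.

Under the substitution, the integrand becomes 5r^2 + 25, so

    ∬_D (5x^2 + 5y^2 + 25) dA = ∫_{0}^{2π} ∫_{0}^{2} (5r^2 + 25) · r dr dθ.

Inner integral (in r): ∫_{0}^{2} (5r^2 + 25) · r dr = 70.

Outer integral (in θ): ∫_{0}^{2π} (70) dθ = 140π.

Therefore ∬_D (5x^2 + 5y^2 + 25) dA = 140π.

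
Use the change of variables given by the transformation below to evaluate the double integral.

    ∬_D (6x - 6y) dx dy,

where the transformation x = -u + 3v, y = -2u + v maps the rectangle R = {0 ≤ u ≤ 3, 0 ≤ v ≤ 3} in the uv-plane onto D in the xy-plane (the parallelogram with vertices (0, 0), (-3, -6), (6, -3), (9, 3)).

Compute the Jacobian determinant of (x, y) with respect to (u, v):

    ∂(x,y)/∂(u,v) = | -1  3 | = (-1)(1) - (3)(-2) = 5.
                   | -2  1 |

Its absolute value is |J| = 5 (the area scaling factor).

Substituting x = -u + 3v, y = -2u + v into the integrand,

    6x - 6y → 6u + 12v,

so the integral becomes

    ∬_R (6u + 12v) · |J| du dv = ∫_0^3 ∫_0^3 (30u + 60v) dv du.

Inner (v): 90u + 270.
Outer (u): 1215.

Therefore ∬_D (6x - 6y) dx dy = 1215.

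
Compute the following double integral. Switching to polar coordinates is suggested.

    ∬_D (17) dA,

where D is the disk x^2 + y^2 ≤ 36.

The region D is 0 ≤ r ≤ 6, 0 ≤ θ ≤ 2π in polar coordinates, where x = r cos(θ), y = r sin(θ), and dA = r dr dθ.

Under the substitution, the integrand becomes 17, so

    ∬_D (17) dA = ∫_{0}^{2π} ∫_{0}^{6} (17) · r dr dθ.

Inner integral (in r): ∫_{0}^{6} (17) · r dr = 306.

Outer integral (in θ): ∫_{0}^{2π} (306) dθ = 612π.

Therefore ∬_D (17) dA = 612π.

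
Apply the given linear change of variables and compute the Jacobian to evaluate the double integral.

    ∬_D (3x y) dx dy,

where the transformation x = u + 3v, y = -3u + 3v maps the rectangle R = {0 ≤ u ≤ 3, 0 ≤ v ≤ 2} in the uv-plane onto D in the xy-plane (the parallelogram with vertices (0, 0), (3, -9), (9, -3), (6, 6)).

Compute the Jacobian determinant of (x, y) with respect to (u, v):

    ∂(x,y)/∂(u,v) = | 1  3 | = (1)(3) - (3)(-3) = 12.
                   | -3  3 |

Its absolute value is |J| = 12 (the area scaling factor).

Substituting x = u + 3v, y = -3u + 3v into the integrand,

    3x y → -9u^2 - 18u v + 27v^2,

so the integral becomes

    ∬_R (-9u^2 - 18u v + 27v^2) · |J| du dv = ∫_0^3 ∫_0^2 (-108u^2 - 216u v + 324v^2) dv du.

Inner (v): -216u^2 - 432u + 864.
Outer (u): -1296.

Therefore ∬_D (3x y) dx dy = -1296.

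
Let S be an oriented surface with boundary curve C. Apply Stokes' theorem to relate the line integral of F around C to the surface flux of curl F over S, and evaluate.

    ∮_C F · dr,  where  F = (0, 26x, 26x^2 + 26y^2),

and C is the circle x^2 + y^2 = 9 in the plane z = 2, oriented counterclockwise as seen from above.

Let S be the flat disk x^2 + y^2 ≤ 9 in the plane z = 2, with upward unit normal n̂ = ẑ. By Stokes' theorem,

    ∮_C F · dr = ∬_S (∇ × F) · n̂ dS = ∬_D (curl F)_z dA,

where D is the disk x^2 + y^2 ≤ 9.

Compute the curl of F = (0, 26x, 26x^2 + 26y^2):
    (∇ × F)_x = ∂F_z/∂y - ∂F_y/∂z = 52y,
    (∇ × F)_y = ∂F_x/∂z - ∂F_z/∂x = -52x,
    (∇ × F)_z = ∂F_y/∂x - ∂F_x/∂y = 26.

On z = 2, (curl F)_z = 26.

Convert to polar (x = r cos θ, y = r sin θ, dA = r dr dθ); the integrand becomes 26, so

    ∬_D (curl F)_z dA = ∫_0^{2π} ∫_0^{3} (26) · r dr dθ.

Inner (r from 0 to 3): 117.
Outer (θ from 0 to 2π): 234π.

Therefore ∮_C F · dr = 234π.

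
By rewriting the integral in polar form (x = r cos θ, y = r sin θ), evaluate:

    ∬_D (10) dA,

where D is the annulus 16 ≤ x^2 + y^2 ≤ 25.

The region D is 4 ≤ r ≤ 5, 0 ≤ θ ≤ 2π in polar coordinates, where x = r cos(θ), y = r sin(θ), and dA = r dr dθ.

Under the substitution, the integrand becomes 10, so

    ∬_D (10) dA = ∫_{0}^{2π} ∫_{4}^{5} (10) · r dr dθ.

Inner integral (in r): ∫_{4}^{5} (10) · r dr = 45.

Outer integral (in θ): ∫_{0}^{2π} (45) dθ = 90π.

Therefore ∬_D (10) dA = 90π.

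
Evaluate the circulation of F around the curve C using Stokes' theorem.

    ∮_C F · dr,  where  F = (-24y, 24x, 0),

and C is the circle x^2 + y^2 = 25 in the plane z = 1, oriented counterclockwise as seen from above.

Let S be the flat disk x^2 + y^2 ≤ 25 in the plane z = 1, with upward unit normal n̂ = ẑ. By Stokes' theorem,

    ∮_C F · dr = ∬_S (∇ × F) · n̂ dS = ∬_D (curl F)_z dA,

where D is the disk x^2 + y^2 ≤ 25.

Compute the curl of F = (-24y, 24x, 0):
    (∇ × F)_x = ∂F_z/∂y - ∂F_y/∂z = 0,
    (∇ × F)_y = ∂F_x/∂z - ∂F_z/∂x = 0,
    (∇ × F)_z = ∂F_y/∂x - ∂F_x/∂y = 48.

On z = 1, (curl F)_z = 48.

Convert to polar (x = r cos θ, y = r sin θ, dA = r dr dθ); the integrand becomes 48, so

    ∬_D (curl F)_z dA = ∫_0^{2π} ∫_0^{5} (48) · r dr dθ.

Inner (r from 0 to 5): 600.
Outer (θ from 0 to 2π): 1200π.

Therefore ∮_C F · dr = 1200π.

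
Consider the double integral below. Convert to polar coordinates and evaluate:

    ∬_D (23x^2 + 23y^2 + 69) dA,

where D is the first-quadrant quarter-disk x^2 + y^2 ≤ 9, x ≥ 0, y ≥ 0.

The region D is 0 ≤ r ≤ 3, 0 ≤ θ ≤ π/2 in polar coordinates, where x = r cos(θ), y = r sin(θ), and dA = r dr dθ.

Under the substitution, the integrand becomes 23r^2 + 69, so

    ∬_D (23x^2 + 23y^2 + 69) dA = ∫_{0}^{π/2} ∫_{0}^{3} (23r^2 + 69) · r dr dθ.

Inner integral (in r): ∫_{0}^{3} (23r^2 + 69) · r dr = 3105/4.

Outer integral (in θ): ∫_{0}^{π/2} (3105/4) dθ = 3105π/8.

Therefore ∬_D (23x^2 + 23y^2 + 69) dA = 3105π/8.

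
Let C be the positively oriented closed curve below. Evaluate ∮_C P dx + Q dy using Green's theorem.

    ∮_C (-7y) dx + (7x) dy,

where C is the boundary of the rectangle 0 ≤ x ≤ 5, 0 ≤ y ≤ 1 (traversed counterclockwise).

Green's theorem converts the closed line integral into a double integral over the enclosed region D:

    ∮_C P dx + Q dy = ∬_D (∂Q/∂x - ∂P/∂y) dA.

Here P = -7y, Q = 7x, so

    ∂Q/∂x = 7,    ∂P/∂y = -7,
    ∂Q/∂x - ∂P/∂y = 14.

D is the region 0 ≤ x ≤ 5, 0 ≤ y ≤ 1. Evaluating the double integral:

    ∬_D (14) dA = ∫_0^{5} ∫_0^{1} (14) dy dx.

Inner (y from 0 to 1): 14.
Outer (x from 0 to 5): 70.

Therefore ∮_C P dx + Q dy = 70.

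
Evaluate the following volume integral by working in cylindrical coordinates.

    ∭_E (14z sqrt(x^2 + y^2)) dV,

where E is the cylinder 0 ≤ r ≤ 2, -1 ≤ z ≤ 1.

In cylindrical coordinates, x = r cos(θ), y = r sin(θ), z = z, and dV = r dr dθ dz.

The integrand becomes 14r z, so

    ∭_E (14z sqrt(x^2 + y^2)) dV = ∫_{0}^{2π} ∫_{0}^{2} ∫_{-1}^{1} (14r z) · r dz dr dθ.

Inner (z): 0.
Middle (r from 0 to 2): 0.
Outer (θ): 0.

Therefore the triple integral equals 0.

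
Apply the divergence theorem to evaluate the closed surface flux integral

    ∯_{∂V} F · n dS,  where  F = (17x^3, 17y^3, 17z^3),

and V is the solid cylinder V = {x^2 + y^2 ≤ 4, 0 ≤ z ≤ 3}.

By the divergence theorem,

    ∯_{∂V} F · n dS = ∭_V (∇ · F) dV.

Compute the divergence:
    ∇ · F = ∂F_x/∂x + ∂F_y/∂y + ∂F_z/∂z = 51x^2 + 51y^2 + 51z^2.

In cylindrical coordinates, x = r cos(θ), y = r sin(θ), z = z, dV = r dr dθ dz, with 0 ≤ r ≤ 2, 0 ≤ θ ≤ 2π, 0 ≤ z ≤ 3.

The integrand, after substitution and multiplying by the volume element, becomes (51r^2 + 51z^2) · r, so

    ∭_V (∇·F) dV = ∫_0^{2π} ∫_0^{2} ∫_0^{3} (51r^2 + 51z^2) · r dz dr dθ.

Inner (z from 0 to 3): 153r (r^2 + 3).
Middle (r from 0 to 2): 1530.
Outer (θ from 0 to 2π): 3060π.

Therefore ∯_{∂V} F · n dS = 3060π.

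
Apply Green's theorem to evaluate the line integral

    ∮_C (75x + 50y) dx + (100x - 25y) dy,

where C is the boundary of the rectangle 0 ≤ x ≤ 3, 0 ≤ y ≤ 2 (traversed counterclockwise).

Green's theorem converts the closed line integral into a double integral over the enclosed region D:

    ∮_C P dx + Q dy = ∬_D (∂Q/∂x - ∂P/∂y) dA.

Here P = 75x + 50y, Q = 100x - 25y, so

    ∂Q/∂x = 100,    ∂P/∂y = 50,
    ∂Q/∂x - ∂P/∂y = 50.

D is the region 0 ≤ x ≤ 3, 0 ≤ y ≤ 2. Evaluating the double integral:

    ∬_D (50) dA = ∫_0^{3} ∫_0^{2} (50) dy dx.

Inner (y from 0 to 2): 100.
Outer (x from 0 to 3): 300.

Therefore ∮_C P dx + Q dy = 300.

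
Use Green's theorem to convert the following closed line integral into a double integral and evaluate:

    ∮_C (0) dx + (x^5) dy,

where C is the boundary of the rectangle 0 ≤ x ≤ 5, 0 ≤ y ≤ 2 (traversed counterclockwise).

Green's theorem converts the closed line integral into a double integral over the enclosed region D:

    ∮_C P dx + Q dy = ∬_D (∂Q/∂x - ∂P/∂y) dA.

Here P = 0, Q = x^5, so

    ∂Q/∂x = 5x^4,    ∂P/∂y = 0,
    ∂Q/∂x - ∂P/∂y = 5x^4.

D is the region 0 ≤ x ≤ 5, 0 ≤ y ≤ 2. Evaluating the double integral:

    ∬_D (5x^4) dA = ∫_0^{5} ∫_0^{2} (5x^4) dy dx.

Inner (y from 0 to 2): 10x^4.
Outer (x from 0 to 5): 6250.

Therefore ∮_C P dx + Q dy = 6250.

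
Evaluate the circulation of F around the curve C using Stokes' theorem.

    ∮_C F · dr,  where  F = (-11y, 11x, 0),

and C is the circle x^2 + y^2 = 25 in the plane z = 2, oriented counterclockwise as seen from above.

Let S be the flat disk x^2 + y^2 ≤ 25 in the plane z = 2, with upward unit normal n̂ = ẑ. By Stokes' theorem,

    ∮_C F · dr = ∬_S (∇ × F) · n̂ dS = ∬_D (curl F)_z dA,

where D is the disk x^2 + y^2 ≤ 25.

Compute the curl of F = (-11y, 11x, 0):
    (∇ × F)_x = ∂F_z/∂y - ∂F_y/∂z = 0,
    (∇ × F)_y = ∂F_x/∂z - ∂F_z/∂x = 0,
    (∇ × F)_z = ∂F_y/∂x - ∂F_x/∂y = 22.

On z = 2, (curl F)_z = 22.

Convert to polar (x = r cos θ, y = r sin θ, dA = r dr dθ); the integrand becomes 22, so

    ∬_D (curl F)_z dA = ∫_0^{2π} ∫_0^{5} (22) · r dr dθ.

Inner (r from 0 to 5): 275.
Outer (θ from 0 to 2π): 550π.

Therefore ∮_C F · dr = 550π.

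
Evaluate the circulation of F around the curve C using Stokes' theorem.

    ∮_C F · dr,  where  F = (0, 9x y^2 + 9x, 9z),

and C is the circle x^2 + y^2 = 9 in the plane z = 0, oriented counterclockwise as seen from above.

Let S be the flat disk x^2 + y^2 ≤ 9 in the plane z = 0, with upward unit normal n̂ = ẑ. By Stokes' theorem,

    ∮_C F · dr = ∬_S (∇ × F) · n̂ dS = ∬_D (curl F)_z dA,

where D is the disk x^2 + y^2 ≤ 9.

Compute the curl of F = (0, 9x y^2 + 9x, 9z):
    (∇ × F)_x = ∂F_z/∂y - ∂F_y/∂z = 0,
    (∇ × F)_y = ∂F_x/∂z - ∂F_z/∂x = 0,
    (∇ × F)_z = ∂F_y/∂x - ∂F_x/∂y = 9y^2 + 9.

On z = 0, (curl F)_z = 9y^2 + 9.

Convert to polar (x = r cos θ, y = r sin θ, dA = r dr dθ); the integrand becomes 9r^2sin(θ)^2 + 9, so

    ∬_D (curl F)_z dA = ∫_0^{2π} ∫_0^{3} (9r^2sin(θ)^2 + 9) · r dr dθ.

Inner (r from 0 to 3): 729sin(θ)^2/4 + 81/2.
Outer (θ from 0 to 2π): 1053π/4.

Therefore ∮_C F · dr = 1053π/4.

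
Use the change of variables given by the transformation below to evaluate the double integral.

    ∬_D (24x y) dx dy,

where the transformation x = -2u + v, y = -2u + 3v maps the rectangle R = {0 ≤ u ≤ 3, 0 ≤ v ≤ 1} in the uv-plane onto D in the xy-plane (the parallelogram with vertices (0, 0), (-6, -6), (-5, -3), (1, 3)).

Compute the Jacobian determinant of (x, y) with respect to (u, v):

    ∂(x,y)/∂(u,v) = | -2  1 | = (-2)(3) - (1)(-2) = -4.
                   | -2  3 |

Its absolute value is |J| = 4 (the area scaling factor).

Substituting x = -2u + v, y = -2u + 3v into the integrand,

    24x y → 96u^2 - 192u v + 72v^2,

so the integral becomes

    ∬_R (96u^2 - 192u v + 72v^2) · |J| du dv = ∫_0^3 ∫_0^1 (384u^2 - 768u v + 288v^2) dv du.

Inner (v): 384u^2 - 384u + 96.
Outer (u): 2016.

Therefore ∬_D (24x y) dx dy = 2016.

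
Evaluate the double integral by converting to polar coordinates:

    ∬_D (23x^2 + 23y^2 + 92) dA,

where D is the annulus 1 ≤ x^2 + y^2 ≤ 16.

The region D is 1 ≤ r ≤ 4, 0 ≤ θ ≤ 2π in polar coordinates, where x = r cos(θ), y = r sin(θ), and dA = r dr dθ.

Under the substitution, the integrand becomes 23r^2 + 92, so

    ∬_D (23x^2 + 23y^2 + 92) dA = ∫_{0}^{2π} ∫_{1}^{4} (23r^2 + 92) · r dr dθ.

Inner integral (in r): ∫_{1}^{4} (23r^2 + 92) · r dr = 8625/4.

Outer integral (in θ): ∫_{0}^{2π} (8625/4) dθ = 8625π/2.

Therefore ∬_D (23x^2 + 23y^2 + 92) dA = 8625π/2.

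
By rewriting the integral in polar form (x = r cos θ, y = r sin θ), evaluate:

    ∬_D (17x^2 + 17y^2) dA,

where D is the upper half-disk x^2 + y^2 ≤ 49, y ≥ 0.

The region D is 0 ≤ r ≤ 7, 0 ≤ θ ≤ π in polar coordinates, where x = r cos(θ), y = r sin(θ), and dA = r dr dθ.

Under the substitution, the integrand becomes 17r^2, so

    ∬_D (17x^2 + 17y^2) dA = ∫_{0}^{π} ∫_{0}^{7} (17r^2) · r dr dθ.

Inner integral (in r): ∫_{0}^{7} (17r^2) · r dr = 40817/4.

Outer integral (in θ): ∫_{0}^{π} (40817/4) dθ = 40817π/4.

Therefore ∬_D (17x^2 + 17y^2) dA = 40817π/4.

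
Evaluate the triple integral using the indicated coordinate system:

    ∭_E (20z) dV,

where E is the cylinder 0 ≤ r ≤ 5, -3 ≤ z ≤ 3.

In cylindrical coordinates, x = r cos(θ), y = r sin(θ), z = z, and dV = r dr dθ dz.

The integrand becomes 20z, so

    ∭_E (20z) dV = ∫_{0}^{2π} ∫_{0}^{5} ∫_{-3}^{3} (20z) · r dz dr dθ.

Inner (z): 0.
Middle (r from 0 to 5): 0.
Outer (θ): 0.

Therefore the triple integral equals 0.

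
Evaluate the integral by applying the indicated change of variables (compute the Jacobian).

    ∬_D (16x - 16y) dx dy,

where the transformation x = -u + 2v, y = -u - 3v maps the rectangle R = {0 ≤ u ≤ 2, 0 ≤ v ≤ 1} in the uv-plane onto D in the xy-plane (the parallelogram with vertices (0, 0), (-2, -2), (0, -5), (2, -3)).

Compute the Jacobian determinant of (x, y) with respect to (u, v):

    ∂(x,y)/∂(u,v) = | -1  2 | = (-1)(-3) - (2)(-1) = 5.
                   | -1  -3 |

Its absolute value is |J| = 5 (the area scaling factor).

Substituting x = -u + 2v, y = -u - 3v into the integrand,

    16x - 16y → 80v,

so the integral becomes

    ∬_R (80v) · |J| du dv = ∫_0^2 ∫_0^1 (400v) dv du.

Inner (v): 200.
Outer (u): 400.

Therefore ∬_D (16x - 16y) dx dy = 400.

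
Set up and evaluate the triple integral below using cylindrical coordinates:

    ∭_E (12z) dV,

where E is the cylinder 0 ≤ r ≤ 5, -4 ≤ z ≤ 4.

In cylindrical coordinates, x = r cos(θ), y = r sin(θ), z = z, and dV = r dr dθ dz.

The integrand becomes 12z, so

    ∭_E (12z) dV = ∫_{0}^{2π} ∫_{0}^{5} ∫_{-4}^{4} (12z) · r dz dr dθ.

Inner (z): 0.
Middle (r from 0 to 5): 0.
Outer (θ): 0.

Therefore the triple integral equals 0.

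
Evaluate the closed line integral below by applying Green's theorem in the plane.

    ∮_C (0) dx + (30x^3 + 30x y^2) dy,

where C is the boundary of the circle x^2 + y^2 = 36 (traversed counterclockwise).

Green's theorem converts the closed line integral into a double integral over the enclosed region D:

    ∮_C P dx + Q dy = ∬_D (∂Q/∂x - ∂P/∂y) dA.

Here P = 0, Q = 30x^3 + 30x y^2, so

    ∂Q/∂x = 90x^2 + 30y^2,    ∂P/∂y = 0,
    ∂Q/∂x - ∂P/∂y = 90x^2 + 30y^2.

D is the region x^2 + y^2 ≤ 36. Evaluating the double integral:

In polar coordinates (x = r cos θ, y = r sin θ, dA = r dr dθ) the integrand becomes 30r^2(cos(2θ) + 2), so

    ∬_D (90x^2 + 30y^2) dA = ∫_0^{2π} ∫_0^{6} (30r^2(cos(2θ) + 2)) · r dr dθ.

Inner (r from 0 to 6): 9720cos(2θ) + 19440.
Outer (θ from 0 to 2π): 38880π.

Therefore ∮_C P dx + Q dy = 38880π.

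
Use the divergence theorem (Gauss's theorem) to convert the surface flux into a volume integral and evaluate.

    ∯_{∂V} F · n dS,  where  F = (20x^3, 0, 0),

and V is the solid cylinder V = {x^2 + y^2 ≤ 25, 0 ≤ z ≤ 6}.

By the divergence theorem,

    ∯_{∂V} F · n dS = ∭_V (∇ · F) dV.

Compute the divergence:
    ∇ · F = ∂F_x/∂x + ∂F_y/∂y + ∂F_z/∂z = 60x^2 + 0 + 0 = 60x^2.

In cylindrical coordinates, x = r cos(θ), y = r sin(θ), z = z, dV = r dr dθ dz, with 0 ≤ r ≤ 5, 0 ≤ θ ≤ 2π, 0 ≤ z ≤ 6.

The integrand, after substitution and multiplying by the volume element, becomes (60r^2cos(θ)^2) · r, so

    ∭_V (∇·F) dV = ∫_0^{2π} ∫_0^{5} ∫_0^{6} (60r^2cos(θ)^2) · r dz dr dθ.

Inner (z from 0 to 6): 360r^3cos(θ)^2.
Middle (r from 0 to 5): 56250cos(θ)^2.
Outer (θ from 0 to 2π): 56250π.

Therefore ∯_{∂V} F · n dS = 56250π.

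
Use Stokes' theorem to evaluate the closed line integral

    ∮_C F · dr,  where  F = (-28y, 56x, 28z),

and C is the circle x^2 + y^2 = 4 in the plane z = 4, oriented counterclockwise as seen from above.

Let S be the flat disk x^2 + y^2 ≤ 4 in the plane z = 4, with upward unit normal n̂ = ẑ. By Stokes' theorem,

    ∮_C F · dr = ∬_S (∇ × F) · n̂ dS = ∬_D (curl F)_z dA,

where D is the disk x^2 + y^2 ≤ 4.

Compute the curl of F = (-28y, 56x, 28z):
    (∇ × F)_x = ∂F_z/∂y - ∂F_y/∂z = 0,
    (∇ × F)_y = ∂F_x/∂z - ∂F_z/∂x = 0,
    (∇ × F)_z = ∂F_y/∂x - ∂F_x/∂y = 84.

On z = 4, (curl F)_z = 84.

Convert to polar (x = r cos θ, y = r sin θ, dA = r dr dθ); the integrand becomes 84, so

    ∬_D (curl F)_z dA = ∫_0^{2π} ∫_0^{2} (84) · r dr dθ.

Inner (r from 0 to 2): 168.
Outer (θ from 0 to 2π): 336π.

Therefore ∮_C F · dr = 336π.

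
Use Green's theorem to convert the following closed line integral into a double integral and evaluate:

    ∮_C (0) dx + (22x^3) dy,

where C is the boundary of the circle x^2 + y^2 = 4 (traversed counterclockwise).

Green's theorem converts the closed line integral into a double integral over the enclosed region D:

    ∮_C P dx + Q dy = ∬_D (∂Q/∂x - ∂P/∂y) dA.

Here P = 0, Q = 22x^3, so

    ∂Q/∂x = 66x^2,    ∂P/∂y = 0,
    ∂Q/∂x - ∂P/∂y = 66x^2.

D is the region x^2 + y^2 ≤ 4. Evaluating the double integral:

In polar coordinates (x = r cos θ, y = r sin θ, dA = r dr dθ) the integrand becomes 66r^2cos(θ)^2, so

    ∬_D (66x^2) dA = ∫_0^{2π} ∫_0^{2} (66r^2cos(θ)^2) · r dr dθ.

Inner (r from 0 to 2): 264cos(θ)^2.
Outer (θ from 0 to 2π): 264π.

Therefore ∮_C P dx + Q dy = 264π.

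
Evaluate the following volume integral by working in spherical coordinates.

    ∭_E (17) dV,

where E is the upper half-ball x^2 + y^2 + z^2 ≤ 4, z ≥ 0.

In spherical coordinates, x = ρ sin(φ) cos(θ), y = ρ sin(φ) sin(θ), z = ρ cos(φ), and dV = ρ^2 sin(φ) dρ dφ dθ.

The integrand becomes 17, so

    ∭_E (17) dV = ∫_{0}^{2π} ∫_{0}^{π/2} ∫_{0}^{2} (17) · ρ^2 sin(φ) dρ dφ dθ.

Inner (ρ): 136sin(φ)/3.
Middle (φ): 136/3.
Outer (θ): 272π/3.

Therefore the triple integral equals 272π/3.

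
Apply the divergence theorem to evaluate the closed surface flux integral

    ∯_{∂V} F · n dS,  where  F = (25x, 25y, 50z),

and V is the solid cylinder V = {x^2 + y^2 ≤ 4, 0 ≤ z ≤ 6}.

By the divergence theorem,

    ∯_{∂V} F · n dS = ∭_V (∇ · F) dV.

Compute the divergence:
    ∇ · F = ∂F_x/∂x + ∂F_y/∂y + ∂F_z/∂z = 25 + 25 + 50 = 100.

In cylindrical coordinates, x = r cos(θ), y = r sin(θ), z = z, dV = r dr dθ dz, with 0 ≤ r ≤ 2, 0 ≤ θ ≤ 2π, 0 ≤ z ≤ 6.

The integrand, after substitution and multiplying by the volume element, becomes (100) · r, so

    ∭_V (∇·F) dV = ∫_0^{2π} ∫_0^{2} ∫_0^{6} (100) · r dz dr dθ.

Inner (z from 0 to 6): 600r.
Middle (r from 0 to 2): 1200.
Outer (θ from 0 to 2π): 2400π.

Therefore ∯_{∂V} F · n dS = 2400π.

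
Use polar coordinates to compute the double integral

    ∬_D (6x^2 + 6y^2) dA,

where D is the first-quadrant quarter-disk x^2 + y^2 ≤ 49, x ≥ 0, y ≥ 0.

The region D is 0 ≤ r ≤ 7, 0 ≤ θ ≤ π/2 in polar coordinates, where x = r cos(θ), y = r sin(θ), and dA = r dr dθ.

Under the substitution, the integrand becomes 6r^2, so

    ∬_D (6x^2 + 6y^2) dA = ∫_{0}^{π/2} ∫_{0}^{7} (6r^2) · r dr dθ.

Inner integral (in r): ∫_{0}^{7} (6r^2) · r dr = 7203/2.

Outer integral (in θ): ∫_{0}^{π/2} (7203/2) dθ = 7203π/4.

Therefore ∬_D (6x^2 + 6y^2) dA = 7203π/4.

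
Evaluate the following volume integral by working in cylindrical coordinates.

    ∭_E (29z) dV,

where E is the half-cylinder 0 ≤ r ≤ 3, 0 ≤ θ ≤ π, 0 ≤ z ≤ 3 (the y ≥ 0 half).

In cylindrical coordinates, x = r cos(θ), y = r sin(θ), z = z, and dV = r dr dθ dz.

The integrand becomes 29z, so

    ∭_E (29z) dV = ∫_{0}^{π} ∫_{0}^{3} ∫_{0}^{3} (29z) · r dz dr dθ.

Inner (z): 261r/2.
Middle (r from 0 to 3): 2349/4.
Outer (θ): 2349π/4.

Therefore the triple integral equals 2349π/4.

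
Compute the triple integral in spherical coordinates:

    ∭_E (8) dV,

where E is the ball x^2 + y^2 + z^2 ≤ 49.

In spherical coordinates, x = ρ sin(φ) cos(θ), y = ρ sin(φ) sin(θ), z = ρ cos(φ), and dV = ρ^2 sin(φ) dρ dφ dθ.

The integrand becomes 8, so

    ∭_E (8) dV = ∫_{0}^{2π} ∫_{0}^{π} ∫_{0}^{7} (8) · ρ^2 sin(φ) dρ dφ dθ.

Inner (ρ): 2744sin(φ)/3.
Middle (φ): 5488/3.
Outer (θ): 10976π/3.

Therefore the triple integral equals 10976π/3.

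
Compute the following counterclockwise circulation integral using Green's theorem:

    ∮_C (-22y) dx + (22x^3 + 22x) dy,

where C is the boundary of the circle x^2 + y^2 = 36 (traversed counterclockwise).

Green's theorem converts the closed line integral into a double integral over the enclosed region D:

    ∮_C P dx + Q dy = ∬_D (∂Q/∂x - ∂P/∂y) dA.

Here P = -22y, Q = 22x^3 + 22x, so

    ∂Q/∂x = 66x^2 + 22,    ∂P/∂y = -22,
    ∂Q/∂x - ∂P/∂y = 66x^2 + 44.

D is the region x^2 + y^2 ≤ 36. Evaluating the double integral:

In polar coordinates (x = r cos θ, y = r sin θ, dA = r dr dθ) the integrand becomes 66r^2cos(θ)^2 + 44, so

    ∬_D (66x^2 + 44) dA = ∫_0^{2π} ∫_0^{6} (66r^2cos(θ)^2 + 44) · r dr dθ.

Inner (r from 0 to 6): 21384cos(θ)^2 + 792.
Outer (θ from 0 to 2π): 22968π.

Therefore ∮_C P dx + Q dy = 22968π.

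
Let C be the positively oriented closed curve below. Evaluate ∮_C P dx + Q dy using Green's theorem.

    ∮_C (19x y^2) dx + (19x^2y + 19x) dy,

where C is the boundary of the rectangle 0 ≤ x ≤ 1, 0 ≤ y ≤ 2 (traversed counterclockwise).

Green's theorem converts the closed line integral into a double integral over the enclosed region D:

    ∮_C P dx + Q dy = ∬_D (∂Q/∂x - ∂P/∂y) dA.

Here P = 19x y^2, Q = 19x^2y + 19x, so

    ∂Q/∂x = 38x y + 19,    ∂P/∂y = 38x y,
    ∂Q/∂x - ∂P/∂y = 19.

D is the region 0 ≤ x ≤ 1, 0 ≤ y ≤ 2. Evaluating the double integral:

    ∬_D (19) dA = ∫_0^{1} ∫_0^{2} (19) dy dx.

Inner (y from 0 to 2): 38.
Outer (x from 0 to 1): 38.

Therefore ∮_C P dx + Q dy = 38.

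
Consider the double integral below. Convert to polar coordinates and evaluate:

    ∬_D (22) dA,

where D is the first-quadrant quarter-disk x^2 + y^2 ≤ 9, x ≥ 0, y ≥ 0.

The region D is 0 ≤ r ≤ 3, 0 ≤ θ ≤ π/2 in polar coordinates, where x = r cos(θ), y = r sin(θ), and dA = r dr dθ.

Under the substitution, the integrand becomes 22, so

    ∬_D (22) dA = ∫_{0}^{π/2} ∫_{0}^{3} (22) · r dr dθ.

Inner integral (in r): ∫_{0}^{3} (22) · r dr = 99.

Outer integral (in θ): ∫_{0}^{π/2} (99) dθ = 99π/2.

Therefore ∬_D (22) dA = 99π/2.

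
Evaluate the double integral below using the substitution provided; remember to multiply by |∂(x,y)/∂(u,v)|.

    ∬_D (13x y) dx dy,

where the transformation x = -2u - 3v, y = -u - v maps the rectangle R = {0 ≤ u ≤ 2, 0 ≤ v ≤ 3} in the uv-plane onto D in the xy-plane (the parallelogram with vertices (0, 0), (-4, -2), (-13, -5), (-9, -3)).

Compute the Jacobian determinant of (x, y) with respect to (u, v):

    ∂(x,y)/∂(u,v) = | -2  -3 | = (-2)(-1) - (-3)(-1) = -1.
                   | -1  -1 |

Its absolute value is |J| = 1 (the area scaling factor).

Substituting x = -2u - 3v, y = -u - v into the integrand,

    13x y → 26u^2 + 65u v + 39v^2,

so the integral becomes

    ∬_R (26u^2 + 65u v + 39v^2) · |J| du dv = ∫_0^2 ∫_0^3 (26u^2 + 65u v + 39v^2) dv du.

Inner (v): 78u^2 + 585u/2 + 351.
Outer (u): 1495.

Therefore ∬_D (13x y) dx dy = 1495.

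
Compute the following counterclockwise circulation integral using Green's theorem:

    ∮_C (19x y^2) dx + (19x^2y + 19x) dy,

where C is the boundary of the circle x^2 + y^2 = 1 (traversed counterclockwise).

Green's theorem converts the closed line integral into a double integral over the enclosed region D:

    ∮_C P dx + Q dy = ∬_D (∂Q/∂x - ∂P/∂y) dA.

Here P = 19x y^2, Q = 19x^2y + 19x, so

    ∂Q/∂x = 38x y + 19,    ∂P/∂y = 38x y,
    ∂Q/∂x - ∂P/∂y = 19.

D is the region x^2 + y^2 ≤ 1. Evaluating the double integral:

In polar coordinates (x = r cos θ, y = r sin θ, dA = r dr dθ) the integrand becomes 19, so

    ∬_D (19) dA = ∫_0^{2π} ∫_0^{1} (19) · r dr dθ.

Inner (r from 0 to 1): 19/2.
Outer (θ from 0 to 2π): 19π.

Therefore ∮_C P dx + Q dy = 19π.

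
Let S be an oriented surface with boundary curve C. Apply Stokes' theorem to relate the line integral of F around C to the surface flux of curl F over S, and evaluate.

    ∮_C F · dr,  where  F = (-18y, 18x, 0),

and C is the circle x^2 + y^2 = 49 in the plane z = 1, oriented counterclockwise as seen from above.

Let S be the flat disk x^2 + y^2 ≤ 49 in the plane z = 1, with upward unit normal n̂ = ẑ. By Stokes' theorem,

    ∮_C F · dr = ∬_S (∇ × F) · n̂ dS = ∬_D (curl F)_z dA,

where D is the disk x^2 + y^2 ≤ 49.

Compute the curl of F = (-18y, 18x, 0):
    (∇ × F)_x = ∂F_z/∂y - ∂F_y/∂z = 0,
    (∇ × F)_y = ∂F_x/∂z - ∂F_z/∂x = 0,
    (∇ × F)_z = ∂F_y/∂x - ∂F_x/∂y = 36.

On z = 1, (curl F)_z = 36.

Convert to polar (x = r cos θ, y = r sin θ, dA = r dr dθ); the integrand becomes 36, so

    ∬_D (curl F)_z dA = ∫_0^{2π} ∫_0^{7} (36) · r dr dθ.

Inner (r from 0 to 7): 882.
Outer (θ from 0 to 2π): 1764π.

Therefore ∮_C F · dr = 1764π.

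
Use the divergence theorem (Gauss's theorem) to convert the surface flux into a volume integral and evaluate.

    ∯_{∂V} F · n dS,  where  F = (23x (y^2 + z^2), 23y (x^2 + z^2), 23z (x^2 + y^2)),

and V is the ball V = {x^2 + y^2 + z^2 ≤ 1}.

By the divergence theorem,

    ∯_{∂V} F · n dS = ∭_V (∇ · F) dV.

Compute the divergence:
    ∇ · F = ∂F_x/∂x + ∂F_y/∂y + ∂F_z/∂z = 23y^2 + 23z^2 + 23x^2 + 23z^2 + 23x^2 + 23y^2 = 46x^2 + 46y^2 + 46z^2.

In spherical coordinates, x = ρ sin(φ) cos(θ), y = ρ sin(φ) sin(θ), z = ρ cos(φ), dV = ρ^2 sin(φ) dρ dφ dθ, with 0 ≤ ρ ≤ 1, 0 ≤ φ ≤ π, 0 ≤ θ ≤ 2π.

The integrand, after substitution and multiplying by the volume element, becomes (46ρ^2) · ρ^2 sin(φ), so

    ∭_V (∇·F) dV = ∫_0^{2π} ∫_0^{π} ∫_0^{1} (46ρ^2) · ρ^2 sin(φ) dρ dφ dθ.

Inner (ρ from 0 to 1): 46sin(φ)/5.
Middle (φ from 0 to π): 92/5.
Outer (θ from 0 to 2π): 184π/5.

Therefore ∯_{∂V} F · n dS = 184π/5.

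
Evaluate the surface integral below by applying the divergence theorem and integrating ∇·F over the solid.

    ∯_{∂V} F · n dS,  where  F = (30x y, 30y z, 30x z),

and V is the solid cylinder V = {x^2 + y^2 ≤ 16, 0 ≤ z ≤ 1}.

By the divergence theorem,

    ∯_{∂V} F · n dS = ∭_V (∇ · F) dV.

Compute the divergence:
    ∇ · F = ∂F_x/∂x + ∂F_y/∂y + ∂F_z/∂z = 30y + 30z + 30x = 30x + 30y + 30z.

In cylindrical coordinates, x = r cos(θ), y = r sin(θ), z = z, dV = r dr dθ dz, with 0 ≤ r ≤ 4, 0 ≤ θ ≤ 2π, 0 ≤ z ≤ 1.

The integrand, after substitution and multiplying by the volume element, becomes (30sqrt(2)r sin(θ + π/4) + 30z) · r, so

    ∭_V (∇·F) dV = ∫_0^{2π} ∫_0^{4} ∫_0^{1} (30sqrt(2)r sin(θ + π/4) + 30z) · r dz dr dθ.

Inner (z from 0 to 1): 15r (2sqrt(2)r sin(θ + π/4) + 1).
Middle (r from 0 to 4): 640sqrt(2)sin(θ + π/4) + 120.
Outer (θ from 0 to 2π): 240π.

Therefore ∯_{∂V} F · n dS = 240π.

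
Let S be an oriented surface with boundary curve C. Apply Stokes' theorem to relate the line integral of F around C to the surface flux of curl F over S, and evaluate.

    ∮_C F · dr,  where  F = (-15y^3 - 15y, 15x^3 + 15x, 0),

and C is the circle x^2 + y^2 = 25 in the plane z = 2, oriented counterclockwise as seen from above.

Let S be the flat disk x^2 + y^2 ≤ 25 in the plane z = 2, with upward unit normal n̂ = ẑ. By Stokes' theorem,

    ∮_C F · dr = ∬_S (∇ × F) · n̂ dS = ∬_D (curl F)_z dA,

where D is the disk x^2 + y^2 ≤ 25.

Compute the curl of F = (-15y^3 - 15y, 15x^3 + 15x, 0):
    (∇ × F)_x = ∂F_z/∂y - ∂F_y/∂z = 0,
    (∇ × F)_y = ∂F_x/∂z - ∂F_z/∂x = 0,
    (∇ × F)_z = ∂F_y/∂x - ∂F_x/∂y = 45x^2 + 45y^2 + 30.

On z = 2, (curl F)_z = 45x^2 + 45y^2 + 30.

Convert to polar (x = r cos θ, y = r sin θ, dA = r dr dθ); the integrand becomes 45r^2 + 30, so

    ∬_D (curl F)_z dA = ∫_0^{2π} ∫_0^{5} (45r^2 + 30) · r dr dθ.

Inner (r from 0 to 5): 29625/4.
Outer (θ from 0 to 2π): 29625π/2.

Therefore ∮_C F · dr = 29625π/2.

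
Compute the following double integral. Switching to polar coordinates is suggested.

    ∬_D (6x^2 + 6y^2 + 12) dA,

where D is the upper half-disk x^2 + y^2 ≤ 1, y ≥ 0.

The region D is 0 ≤ r ≤ 1, 0 ≤ θ ≤ π in polar coordinates, where x = r cos(θ), y = r sin(θ), and dA = r dr dθ.

Under the substitution, the integrand becomes 6r^2 + 12, so

    ∬_D (6x^2 + 6y^2 + 12) dA = ∫_{0}^{π} ∫_{0}^{1} (6r^2 + 12) · r dr dθ.

Inner integral (in r): ∫_{0}^{1} (6r^2 + 12) · r dr = 15/2.

Outer integral (in θ): ∫_{0}^{π} (15/2) dθ = 15π/2.

Therefore ∬_D (6x^2 + 6y^2 + 12) dA = 15π/2.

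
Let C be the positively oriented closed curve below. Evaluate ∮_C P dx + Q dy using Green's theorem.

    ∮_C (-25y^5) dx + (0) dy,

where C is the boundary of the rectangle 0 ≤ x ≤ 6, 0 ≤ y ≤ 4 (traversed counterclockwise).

Green's theorem converts the closed line integral into a double integral over the enclosed region D:

    ∮_C P dx + Q dy = ∬_D (∂Q/∂x - ∂P/∂y) dA.

Here P = -25y^5, Q = 0, so

    ∂Q/∂x = 0,    ∂P/∂y = -125y^4,
    ∂Q/∂x - ∂P/∂y = 125y^4.

D is the region 0 ≤ x ≤ 6, 0 ≤ y ≤ 4. Evaluating the double integral:

    ∬_D (125y^4) dA = ∫_0^{6} ∫_0^{4} (125y^4) dy dx.

Inner (y from 0 to 4): 25600.
Outer (x from 0 to 6): 153600.

Therefore ∮_C P dx + Q dy = 153600.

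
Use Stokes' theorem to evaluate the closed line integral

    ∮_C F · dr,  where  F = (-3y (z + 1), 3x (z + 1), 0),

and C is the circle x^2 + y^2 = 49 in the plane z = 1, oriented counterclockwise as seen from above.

Let S be the flat disk x^2 + y^2 ≤ 49 in the plane z = 1, with upward unit normal n̂ = ẑ. By Stokes' theorem,

    ∮_C F · dr = ∬_S (∇ × F) · n̂ dS = ∬_D (curl F)_z dA,

where D is the disk x^2 + y^2 ≤ 49.

Compute the curl of F = (-3y (z + 1), 3x (z + 1), 0):
    (∇ × F)_x = ∂F_z/∂y - ∂F_y/∂z = -3x,
    (∇ × F)_y = ∂F_x/∂z - ∂F_z/∂x = -3y,
    (∇ × F)_z = ∂F_y/∂x - ∂F_x/∂y = 6z + 6.

On z = 1, (curl F)_z = 12.

Convert to polar (x = r cos θ, y = r sin θ, dA = r dr dθ); the integrand becomes 12, so

    ∬_D (curl F)_z dA = ∫_0^{2π} ∫_0^{7} (12) · r dr dθ.

Inner (r from 0 to 7): 294.
Outer (θ from 0 to 2π): 588π.

Therefore ∮_C F · dr = 588π.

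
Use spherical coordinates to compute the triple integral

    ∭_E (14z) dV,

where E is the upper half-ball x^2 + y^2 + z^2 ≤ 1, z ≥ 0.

In spherical coordinates, x = ρ sin(φ) cos(θ), y = ρ sin(φ) sin(θ), z = ρ cos(φ), and dV = ρ^2 sin(φ) dρ dφ dθ.

The integrand becomes 14ρ cos(φ), so

    ∭_E (14z) dV = ∫_{0}^{2π} ∫_{0}^{π/2} ∫_{0}^{1} (14ρ cos(φ)) · ρ^2 sin(φ) dρ dφ dθ.

Inner (ρ): 7sin(2φ)/4.
Middle (φ): 7/4.
Outer (θ): 7π/2.

Therefore the triple integral equals 7π/2.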